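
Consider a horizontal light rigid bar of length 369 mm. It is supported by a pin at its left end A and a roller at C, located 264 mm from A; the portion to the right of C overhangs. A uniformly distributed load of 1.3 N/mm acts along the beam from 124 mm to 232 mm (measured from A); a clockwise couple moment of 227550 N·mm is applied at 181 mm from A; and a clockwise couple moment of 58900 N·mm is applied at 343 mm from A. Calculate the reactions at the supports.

A_x = 0, A_y = -1039 N, C_y = 1180 N

Resultant of the distributed load: 1.3 × 108 = 140.4 N at 178 mm from A.
ΣM about A: C_y·264 − (1.3·108)·178 − 227550 − 58900 = 0 → C_y = 311441.2/264 = 1179.7 ≈ 1180 N.
ΣF_y = 0: A_y + 1179.7 − 1.3·108 = 0 → A_y = -1039 N.
ΣF_x = 0: no horizontal applied forces, so A_x = 0.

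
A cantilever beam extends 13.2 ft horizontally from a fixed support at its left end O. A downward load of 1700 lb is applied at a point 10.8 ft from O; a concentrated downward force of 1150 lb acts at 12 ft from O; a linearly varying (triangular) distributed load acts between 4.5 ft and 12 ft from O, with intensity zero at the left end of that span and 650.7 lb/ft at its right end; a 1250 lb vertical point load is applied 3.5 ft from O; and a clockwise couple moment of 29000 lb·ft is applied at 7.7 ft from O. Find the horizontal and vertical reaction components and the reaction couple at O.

Resultant of the triangular load: ½ × 650.7 × 7.5 = 2440.125 lb, acting at 9.5 ft from O (one-third of the span from the peak).
ΣF_x = 0: O_x = 0.
ΣF_y = 0: O_y − 1700 − 1150 − ½·650.7·7.5 − 1250 = 0 → O_y = 6540 lb.
ΣM about O: M_O − 1700·10.8 − 1150·12 − (½·650.7·7.5)·9.5 − 1250·3.5 − 29000 = 0 → M_O = 88720 lb·ft.

O_x = 0, O_y = 6540 lb, M_O = 88720 lb·ft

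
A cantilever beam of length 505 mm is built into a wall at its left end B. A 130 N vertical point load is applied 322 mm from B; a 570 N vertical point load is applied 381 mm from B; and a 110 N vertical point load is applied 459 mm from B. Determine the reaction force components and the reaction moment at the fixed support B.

B_x = 0, B_y = 810.0 N, M_B = 309500 N·mm

ΣF_x = 0: B_x = 0.
ΣF_y = 0: B_y − 130 − 570 − 110 = 0 → B_y = 810.0 N.
ΣM about B: M_B − 130·322 − 570·381 − 110·459 = 0 → M_B = 309500 N·mm.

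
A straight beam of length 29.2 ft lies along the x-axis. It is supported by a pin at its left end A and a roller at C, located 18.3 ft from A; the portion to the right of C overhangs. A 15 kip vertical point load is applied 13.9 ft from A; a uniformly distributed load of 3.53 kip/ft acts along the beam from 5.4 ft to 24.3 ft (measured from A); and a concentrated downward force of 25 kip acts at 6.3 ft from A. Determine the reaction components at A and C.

A_x = 0, A_y = 32.58 kip, C_y = 74.14 kip

Resultant of the distributed load: 3.53 × 18.9 = 66.717 kip at 14.85 ft from A.
Moments about A: C_y·18.3 − 15·13.9 − (3.53·18.9)·14.85 − 25·6.3 = 0 → C_y = 1356.74745/18.3 = 74.1392 ≈ 74.14 kip.
ΣF_y = 0: A_y + 74.1392 − 15 − 3.53·18.9 − 25 = 0 → A_y = 32.58 kip.
ΣF_x = 0: no horizontal applied forces, so A_x = 0.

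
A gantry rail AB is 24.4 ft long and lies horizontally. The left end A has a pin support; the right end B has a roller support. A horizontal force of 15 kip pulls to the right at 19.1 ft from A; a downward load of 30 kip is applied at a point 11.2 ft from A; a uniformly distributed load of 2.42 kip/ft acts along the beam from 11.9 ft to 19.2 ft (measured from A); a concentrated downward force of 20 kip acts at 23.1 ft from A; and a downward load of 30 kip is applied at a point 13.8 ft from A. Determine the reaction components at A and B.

Resultant of the distributed load: 2.42 × 7.3 = 17.666 kip at 15.55 ft from A.
ΣM about A: B_y·24.4 − 30·11.2 − (2.42·7.3)·15.55 − 20·23.1 − 30·13.8 = 0 → B_y = 1486.7063/24.4 = 60.9306 ≈ 60.93 kip.
ΣF_y = 0: A_y + 60.9306 − 30 − 2.42·7.3 − 20 − 30 = 0 → A_y = 36.74 kip.
ΣF_x = 0: A_x + 15 = 0 → A_x = -15.00 kip.

A_x = -15.00 kip, A_y = 36.74 kip, B_y = 60.93 kip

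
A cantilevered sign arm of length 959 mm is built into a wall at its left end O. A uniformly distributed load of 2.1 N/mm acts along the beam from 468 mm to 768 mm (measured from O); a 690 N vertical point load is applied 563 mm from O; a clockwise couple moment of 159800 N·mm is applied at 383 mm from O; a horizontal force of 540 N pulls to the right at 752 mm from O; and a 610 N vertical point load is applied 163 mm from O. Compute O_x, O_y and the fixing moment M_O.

Resultant of the distributed load: 2.1 × 300 = 630 N at 618 mm from O.
ΣF_x = 0: O_x + 540 = 0 → O_x = -540.0 N.
ΣF_y = 0: O_y − 2.1·300 − 690 − 610 = 0 → O_y = 1930 N.
ΣM about O: M_O − (2.1·300)·618 − 690·563 − 159800 − 610·163 = 0 → M_O = 1037000 N·mm.

O_x = -540.0 N, O_y = 1930 N, M_O = 1037000 N·mm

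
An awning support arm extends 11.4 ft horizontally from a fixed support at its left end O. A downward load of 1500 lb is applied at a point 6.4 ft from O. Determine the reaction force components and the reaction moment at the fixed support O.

ΣF_x = 0: O_x = 0.
ΣF_y = 0: O_y − 1500 = 0 → O_y = 1500 lb.
ΣM about O: M_O − 1500·6.4 = 0 → M_O = 9600 lb·ft.

O_x = 0, O_y = 1500 lb, M_O = 9600 lb·ft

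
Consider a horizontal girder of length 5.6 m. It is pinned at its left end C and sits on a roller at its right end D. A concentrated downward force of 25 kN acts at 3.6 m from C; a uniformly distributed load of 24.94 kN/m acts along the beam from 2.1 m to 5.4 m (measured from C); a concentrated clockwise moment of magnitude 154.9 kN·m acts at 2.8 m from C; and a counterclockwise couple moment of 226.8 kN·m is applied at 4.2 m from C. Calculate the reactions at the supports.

Resultant of the distributed load: 24.94 × 3.3 = 82.302 kN at 3.75 m from C.
Moments about C: D_y·5.6 − 25·3.6 − (24.94·3.3)·3.75 − 154.9 + 226.8 = 0 → D_y = 326.7325/5.6 = 58.3451 ≈ 58.35 kN.
ΣF_y = 0: C_y + 58.3451 − 25 − 24.94·3.3 = 0 → C_y = 48.96 kN.
ΣF_x = 0: no horizontal applied forces, so C_x = 0.

C_x = 0, C_y = 48.96 kN, D_y = 58.35 kN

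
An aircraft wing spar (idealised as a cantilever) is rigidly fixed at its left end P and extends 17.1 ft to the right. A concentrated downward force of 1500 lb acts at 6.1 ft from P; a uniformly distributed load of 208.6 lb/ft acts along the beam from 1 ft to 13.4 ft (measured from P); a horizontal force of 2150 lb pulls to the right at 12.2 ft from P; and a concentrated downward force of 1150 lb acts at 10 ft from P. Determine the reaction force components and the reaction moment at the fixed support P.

P_x = -2150 lb, P_y = 5237 lb, M_P = 39270 lb·ft

Resultant of the distributed load: 208.6 × 12.4 = 2586.64 lb at 7.2 ft from P.
ΣF_x = 0: P_x + 2150 = 0 → P_x = -2150 lb.
ΣF_y = 0: P_y − 1500 − 208.6·12.4 − 1150 = 0 → P_y = 5237 lb.
ΣM about P: M_P − 1500·6.1 − (208.6·12.4)·7.2 − 1150·10 = 0 → M_P = 39270 lb·ft.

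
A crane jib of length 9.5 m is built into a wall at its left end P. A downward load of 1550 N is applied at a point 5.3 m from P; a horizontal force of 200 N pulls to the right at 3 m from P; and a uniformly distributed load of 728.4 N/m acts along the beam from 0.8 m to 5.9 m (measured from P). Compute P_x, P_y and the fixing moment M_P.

Resultant of the distributed load: 728.4 × 5.1 = 3714.84 N at 3.35 m from P.
ΣF_x = 0: P_x + 200 = 0 → P_x = -200.0 N.
ΣF_y = 0: P_y − 1550 − 728.4·5.1 = 0 → P_y = 5265 N.
ΣM about P: M_P − 1550·5.3 − (728.4·5.1)·3.35 = 0 → M_P = 20660 N·m.

P_x = -200.0 N, P_y = 5265 N, M_P = 20660 N·m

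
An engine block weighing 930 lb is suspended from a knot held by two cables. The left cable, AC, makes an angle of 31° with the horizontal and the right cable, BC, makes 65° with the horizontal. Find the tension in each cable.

T_AC = 395.2 lb, T_BC = 801.6 lb

ΣF_x = 0: −T_AC·cos31° + T_BC·cos65° = 0 → T_BC = 2.02823·T_AC.
ΣF_y = 0: T_AC·sin31° + T_BC·sin65° = 930.
Substitute: T_AC·(0.515038 + 2.02823·0.906308) = 930 → T_AC = 395.2 lb.
Then T_BC = 2.02823 × 395.2 = 801.6 lb.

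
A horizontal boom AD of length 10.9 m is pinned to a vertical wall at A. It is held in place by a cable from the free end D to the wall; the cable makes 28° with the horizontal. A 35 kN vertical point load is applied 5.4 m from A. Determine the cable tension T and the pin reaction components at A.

T = 36.93 kN, A_x = 32.61 kN, A_y = 17.66 kN

ΣM about A: T·sin28°·10.9 − 35·5.4 = 0 → T = 189/(10.9·0.469472) = 36.9339 ≈ 36.93 kN.
ΣF_x = 0: A_x − T·cos28° = 0 → A_x = 36.9339 × 0.882948 = 32.61 kN.
ΣF_y = 0: A_y + T·sin28° − 35 = 0 → A_y = 35 − 36.9339 × 0.469472 = 17.66 kN.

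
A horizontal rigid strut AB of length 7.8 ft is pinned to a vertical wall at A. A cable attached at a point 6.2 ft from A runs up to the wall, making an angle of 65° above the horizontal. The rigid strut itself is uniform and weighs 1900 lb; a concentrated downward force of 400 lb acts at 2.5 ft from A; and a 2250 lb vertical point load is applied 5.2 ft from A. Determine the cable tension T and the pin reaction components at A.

ΣM about A: T·sin65°·6.2 − 1900·3.9 − 400·2.5 − 2250·5.2 = 0 → T = 20110/(6.2·0.906308) = 3578.86 ≈ 3579 lb.
ΣF_x = 0: A_x − T·cos65° = 0 → A_x = 3578.86 × 0.422618 = 1512 lb.
ΣF_y = 0: A_y + T·sin65° − 1900 − 400 − 2250 = 0 → A_y = 4550 − 3578.86 × 0.906308 = 1306 lb.

T = 3579 lb, A_x = 1512 lb, A_y = 1306 lb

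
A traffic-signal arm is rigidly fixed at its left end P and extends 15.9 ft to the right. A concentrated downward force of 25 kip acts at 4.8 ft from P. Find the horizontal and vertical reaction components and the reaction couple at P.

ΣF_x = 0: P_x = 0.
ΣF_y = 0: P_y − 25 = 0 → P_y = 25.00 kip.
ΣM about P: M_P − 25·4.8 = 0 → M_P = 120.0 kip·ft.

P_x = 0, P_y = 25.00 kip, M_P = 120.0 kip·ft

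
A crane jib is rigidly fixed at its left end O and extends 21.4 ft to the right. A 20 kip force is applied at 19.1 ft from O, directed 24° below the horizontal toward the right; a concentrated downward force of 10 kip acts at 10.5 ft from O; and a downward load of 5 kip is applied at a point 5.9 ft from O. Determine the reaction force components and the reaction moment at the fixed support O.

ΣF_x = 0: O_x + 20·cos24° = 0 → O_x = -18.27 kip.
ΣF_y = 0: O_y − 20·sin24° − 10 − 5 = 0 → O_y = 23.13 kip.
ΣM about O: M_O − 20·sin24°·19.1 − 10·10.5 − 5·5.9 = 0 → M_O = 289.9 kip·ft.

O_x = -18.27 kip, O_y = 23.13 kip, M_O = 289.9 kip·ft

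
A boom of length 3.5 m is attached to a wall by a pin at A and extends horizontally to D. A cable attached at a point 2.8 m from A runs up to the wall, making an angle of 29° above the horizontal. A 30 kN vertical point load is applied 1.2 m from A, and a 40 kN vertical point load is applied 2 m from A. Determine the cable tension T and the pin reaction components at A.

ΣM about A: T·sin29°·2.8 − 30·1.2 − 40·2 = 0 → T = 116/(2.8·0.48481) = 85.4532 ≈ 85.45 kN.
ΣF_x = 0: A_x − T·cos29° = 0 → A_x = 85.4532 × 0.87462 = 74.74 kN.
ΣF_y = 0: A_y + T·sin29° − 30 − 40 = 0 → A_y = 70 − 85.4532 × 0.48481 = 28.57 kN.

T = 85.45 kN, A_x = 74.74 kN, A_y = 28.57 kN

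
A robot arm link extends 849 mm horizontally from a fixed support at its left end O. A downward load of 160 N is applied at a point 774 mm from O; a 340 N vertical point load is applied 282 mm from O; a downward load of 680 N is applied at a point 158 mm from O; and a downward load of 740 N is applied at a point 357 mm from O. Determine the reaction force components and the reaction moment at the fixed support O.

O_x = 0, O_y = 1920 N, M_O = 591300 N·mm

ΣF_x = 0: O_x = 0.
ΣF_y = 0: O_y − 160 − 340 − 680 − 740 = 0 → O_y = 1920 N.
ΣM about O: M_O − 160·774 − 340·282 − 680·158 − 740·357 = 0 → M_O = 591300 N·mm.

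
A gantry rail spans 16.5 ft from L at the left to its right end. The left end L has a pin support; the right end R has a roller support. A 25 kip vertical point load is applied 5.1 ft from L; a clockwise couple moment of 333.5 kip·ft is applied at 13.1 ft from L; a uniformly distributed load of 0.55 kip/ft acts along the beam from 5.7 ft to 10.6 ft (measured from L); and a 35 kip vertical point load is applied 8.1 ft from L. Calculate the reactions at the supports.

Resultant of the distributed load: 0.55 × 4.9 = 2.695 kip at 8.15 ft from L.
Moments about L: R_y·16.5 − 25·5.1 − 333.5 − (0.55·4.9)·8.15 − 35·8.1 = 0 → R_y = 766.46425/16.5 = 46.4524 ≈ 46.45 kip.
ΣF_y = 0: L_y + 46.4524 − 25 − 0.55·4.9 − 35 = 0 → L_y = 16.24 kip.
ΣF_x = 0: no horizontal applied forces, so L_x = 0.

L_x = 0, L_y = 16.24 kip, R_y = 46.45 kip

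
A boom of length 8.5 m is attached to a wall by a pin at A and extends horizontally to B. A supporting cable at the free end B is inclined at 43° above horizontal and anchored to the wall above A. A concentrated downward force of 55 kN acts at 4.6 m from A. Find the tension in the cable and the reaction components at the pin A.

T = 43.64 kN, A_x = 31.92 kN, A_y = 25.24 kN

ΣM about A: T·sin43°·8.5 − 55·4.6 = 0 → T = 253/(8.5·0.681998) = 43.6434 ≈ 43.64 kN.
ΣF_x = 0: A_x − T·cos43° = 0 → A_x = 43.6434 × 0.731354 = 31.92 kN.
ΣF_y = 0: A_y + T·sin43° − 55 = 0 → A_y = 55 − 43.6434 × 0.681998 = 25.24 kN.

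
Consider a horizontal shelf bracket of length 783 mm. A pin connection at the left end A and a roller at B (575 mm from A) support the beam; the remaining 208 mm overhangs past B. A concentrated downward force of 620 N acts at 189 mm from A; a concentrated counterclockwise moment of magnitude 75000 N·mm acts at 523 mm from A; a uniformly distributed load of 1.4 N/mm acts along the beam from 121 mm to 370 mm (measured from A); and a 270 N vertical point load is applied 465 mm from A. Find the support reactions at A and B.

Resultant of the distributed load: 1.4 × 249 = 348.6 N at 245.5 mm from A.
Moments about A: B_y·575 − 620·189 + 75000 − (1.4·249)·245.5 − 270·465 = 0 → B_y = 253311.3/575 = 440.541 ≈ 440.5 N.
ΣF_y = 0: A_y + 440.541 − 620 − 1.4·249 − 270 = 0 → A_y = 798.1 N.
ΣF_x = 0: no horizontal applied forces, so A_x = 0.

A_x = 0, A_y = 798.1 N, B_y = 440.5 N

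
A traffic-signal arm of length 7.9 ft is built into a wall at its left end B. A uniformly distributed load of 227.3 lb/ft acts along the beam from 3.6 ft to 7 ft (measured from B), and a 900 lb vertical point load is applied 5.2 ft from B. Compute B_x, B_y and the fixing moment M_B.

Resultant of the distributed load: 227.3 × 3.4 = 772.82 lb at 5.3 ft from B.
ΣF_x = 0: B_x = 0.
ΣF_y = 0: B_y − 227.3·3.4 − 900 = 0 → B_y = 1673 lb.
ΣM about B: M_B − (227.3·3.4)·5.3 − 900·5.2 = 0 → M_B = 8776 lb·ft.

B_x = 0, B_y = 1673 lb, M_B = 8776 lb·ft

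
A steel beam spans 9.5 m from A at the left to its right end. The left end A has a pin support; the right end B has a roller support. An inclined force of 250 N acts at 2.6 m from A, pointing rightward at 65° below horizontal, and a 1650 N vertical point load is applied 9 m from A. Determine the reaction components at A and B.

A_x = -105.7 N, A_y = 251.4 N, B_y = 1625 N

ΣM about A: B_y·9.5 − 250·sin65°·2.6 − 1650·9 = 0 → B_y = 15439.1/9.5 = 1625.17 ≈ 1625 N.
ΣF_y = 0: A_y + 1625.17 − 250·sin65° − 1650 = 0 → A_y = 251.4 N.
ΣF_x = 0: A_x + 250·cos65° = 0 → A_x = -105.7 N.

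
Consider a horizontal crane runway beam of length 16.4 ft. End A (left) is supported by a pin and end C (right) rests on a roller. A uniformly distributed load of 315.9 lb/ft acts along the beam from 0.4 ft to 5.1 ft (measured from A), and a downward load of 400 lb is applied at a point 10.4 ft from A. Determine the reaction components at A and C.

Resultant of the distributed load: 315.9 × 4.7 = 1484.73 lb at 2.75 ft from A.
Moments about A: C_y·16.4 − (315.9·4.7)·2.75 − 400·10.4 = 0 → C_y = 8243.0075/16.4 = 502.622 ≈ 502.6 lb.
ΣF_y = 0: A_y + 502.622 − 315.9·4.7 − 400 = 0 → A_y = 1382 lb.
ΣF_x = 0: no horizontal applied forces, so A_x = 0.

A_x = 0, A_y = 1382 lb, C_y = 502.6 lb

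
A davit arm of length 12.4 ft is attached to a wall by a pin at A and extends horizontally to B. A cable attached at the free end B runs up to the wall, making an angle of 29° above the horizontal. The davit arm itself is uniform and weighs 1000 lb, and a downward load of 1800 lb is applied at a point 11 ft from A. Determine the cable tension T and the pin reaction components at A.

T = 4325 lb, A_x = 3783 lb, A_y = 703.2 lb

ΣM about A: T·sin29°·12.4 − 1000·6.2 − 1800·11 = 0 → T = 26000/(12.4·0.48481) = 4324.94 ≈ 4325 lb.
ΣF_x = 0: A_x − T·cos29° = 0 → A_x = 4324.94 × 0.87462 = 3783 lb.
ΣF_y = 0: A_y + T·sin29° − 1000 − 1800 = 0 → A_y = 2800 − 4324.94 × 0.48481 = 703.2 lb.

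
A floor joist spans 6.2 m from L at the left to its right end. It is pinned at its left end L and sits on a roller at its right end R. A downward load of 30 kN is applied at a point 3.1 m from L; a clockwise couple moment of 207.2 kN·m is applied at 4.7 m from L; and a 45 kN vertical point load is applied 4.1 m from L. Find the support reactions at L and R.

Moments about L: R_y·6.2 − 30·3.1 − 207.2 − 45·4.1 = 0 → R_y = 484.7/6.2 = 78.1774 ≈ 78.18 kN.
ΣF_y = 0: L_y + 78.1774 − 30 − 45 = 0 → L_y = -3.177 kN.
ΣF_x = 0: no horizontal applied forces, so L_x = 0.

L_x = 0, L_y = -3.177 kN, R_y = 78.18 kN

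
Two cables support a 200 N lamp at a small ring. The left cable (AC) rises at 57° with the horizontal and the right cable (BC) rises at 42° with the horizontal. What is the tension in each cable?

ΣF_x = 0: −T_AC·cos57° + T_BC·cos42° = 0 → T_BC = 0.732884·T_AC.
ΣF_y = 0: T_AC·sin57° + T_BC·sin42° = 200.
Substitute: T_AC·(0.838671 + 0.732884·0.669131) = 200 → T_AC = 150.482 ≈ 150.5 N.
Then T_BC = 0.732884 × 150.482 = 110.3 N.

T_AC = 150.5 N, T_BC = 110.3 N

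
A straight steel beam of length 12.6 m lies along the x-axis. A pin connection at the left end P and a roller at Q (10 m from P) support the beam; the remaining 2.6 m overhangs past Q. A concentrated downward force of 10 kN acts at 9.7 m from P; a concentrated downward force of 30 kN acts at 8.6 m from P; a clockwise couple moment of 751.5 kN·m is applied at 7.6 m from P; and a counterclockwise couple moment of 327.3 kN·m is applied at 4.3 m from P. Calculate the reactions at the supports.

P_x = 0, P_y = -37.92 kN, Q_y = 77.92 kN

ΣM about P: Q_y·10 − 10·9.7 − 30·8.6 − 751.5 + 327.3 = 0 → Q_y = 779.2/10 = 77.92 kN.
ΣF_y = 0: P_y + 77.92 − 10 − 30 = 0 → P_y = -37.92 kN.
ΣF_x = 0: no horizontal applied forces, so P_x = 0.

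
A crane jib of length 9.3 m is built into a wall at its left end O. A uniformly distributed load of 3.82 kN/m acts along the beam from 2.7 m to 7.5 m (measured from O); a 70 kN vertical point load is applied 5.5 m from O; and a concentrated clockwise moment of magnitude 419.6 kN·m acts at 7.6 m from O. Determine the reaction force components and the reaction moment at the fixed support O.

Resultant of the distributed load: 3.82 × 4.8 = 18.336 kN at 5.1 m from O.
ΣF_x = 0: O_x = 0.
ΣF_y = 0: O_y − 3.82·4.8 − 70 = 0 → O_y = 88.34 kN.
ΣM about O: M_O − (3.82·4.8)·5.1 − 70·5.5 − 419.6 = 0 → M_O = 898.1 kN·m.

O_x = 0, O_y = 88.34 kN, M_O = 898.1 kN·m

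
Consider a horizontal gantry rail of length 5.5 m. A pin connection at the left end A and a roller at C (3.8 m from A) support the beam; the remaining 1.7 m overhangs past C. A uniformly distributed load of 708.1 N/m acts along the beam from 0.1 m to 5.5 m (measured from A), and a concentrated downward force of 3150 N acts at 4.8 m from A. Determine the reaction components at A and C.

Resultant of the distributed load: 708.1 × 5.4 = 3823.74 N at 2.8 m from A.
Moments about A: C_y·3.8 − (708.1·5.4)·2.8 − 3150·4.8 = 0 → C_y = 25826.472/3.8 = 6796.44 ≈ 6796 N.
ΣF_y = 0: A_y + 6796.44 − 708.1·5.4 − 3150 = 0 → A_y = 177.3 N.
ΣF_x = 0: no horizontal applied forces, so A_x = 0.

A_x = 0, A_y = 177.3 N, C_y = 6796 N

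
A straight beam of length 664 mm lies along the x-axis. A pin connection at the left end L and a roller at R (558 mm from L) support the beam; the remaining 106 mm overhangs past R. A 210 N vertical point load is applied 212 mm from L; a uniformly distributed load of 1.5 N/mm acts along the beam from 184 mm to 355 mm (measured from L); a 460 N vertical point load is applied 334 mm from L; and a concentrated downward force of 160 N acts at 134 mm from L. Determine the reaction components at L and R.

Resultant of the distributed load: 1.5 × 171 = 256.5 N at 269.5 mm from L.
Taking moments about L: R_y·558 − 210·212 − (1.5·171)·269.5 − 460·334 − 160·134 = 0 → R_y = 288726.75/558 = 517.431 ≈ 517.4 N.
ΣF_y = 0: L_y + 517.431 − 210 − 1.5·171 − 460 − 160 = 0 → L_y = 569.1 N.
ΣF_x = 0: no horizontal applied forces, so L_x = 0.

L_x = 0, L_y = 569.1 N, R_y = 517.4 N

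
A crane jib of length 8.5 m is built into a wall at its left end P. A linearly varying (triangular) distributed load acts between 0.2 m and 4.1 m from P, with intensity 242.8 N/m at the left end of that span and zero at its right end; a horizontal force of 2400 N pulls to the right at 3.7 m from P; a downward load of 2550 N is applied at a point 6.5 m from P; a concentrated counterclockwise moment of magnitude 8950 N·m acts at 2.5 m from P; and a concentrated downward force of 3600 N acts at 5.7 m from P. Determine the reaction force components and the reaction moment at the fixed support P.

P_x = -2400 N, P_y = 6623 N, M_P = 28860 N·m

Resultant of the triangular load: ½ × 242.8 × 3.9 = 473.46 N, acting at 1.5 m from P (one-third of the span from the peak).
ΣF_x = 0: P_x + 2400 = 0 → P_x = -2400 N.
ΣF_y = 0: P_y − ½·242.8·3.9 − 2550 − 3600 = 0 → P_y = 6623 N.
ΣM about P: M_P − (½·242.8·3.9)·1.5 − 2550·6.5 + 8950 − 3600·5.7 = 0 → M_P = 28860 N·m.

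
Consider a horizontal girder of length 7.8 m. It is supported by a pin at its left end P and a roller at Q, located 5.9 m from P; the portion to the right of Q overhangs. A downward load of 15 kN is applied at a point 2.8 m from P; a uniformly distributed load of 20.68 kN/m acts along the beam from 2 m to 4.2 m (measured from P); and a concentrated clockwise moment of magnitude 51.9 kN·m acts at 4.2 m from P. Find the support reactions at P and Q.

P_x = 0, P_y = 20.68 kN, Q_y = 39.82 kN

Resultant of the distributed load: 20.68 × 2.2 = 45.496 kN at 3.1 m from P.
ΣM about P: Q_y·5.9 − 15·2.8 − (20.68·2.2)·3.1 − 51.9 = 0 → Q_y = 234.9376/5.9 = 39.8199 ≈ 39.82 kN.
ΣF_y = 0: P_y + 39.8199 − 15 − 20.68·2.2 = 0 → P_y = 20.68 kN.
ΣF_x = 0: no horizontal applied forces, so P_x = 0.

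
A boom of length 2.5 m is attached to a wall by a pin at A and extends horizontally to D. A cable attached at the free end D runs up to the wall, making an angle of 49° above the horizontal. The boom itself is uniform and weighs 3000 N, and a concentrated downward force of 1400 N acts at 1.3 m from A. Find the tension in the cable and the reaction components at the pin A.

ΣM about A: T·sin49°·2.5 − 3000·1.25 − 1400·1.3 = 0 → T = 5570/(2.5·0.75471) = 2952.13 ≈ 2952 N.
ΣF_x = 0: A_x − T·cos49° = 0 → A_x = 2952.13 × 0.656059 = 1937 N.
ΣF_y = 0: A_y + T·sin49° − 3000 − 1400 = 0 → A_y = 4400 − 2952.13 × 0.75471 = 2172 N.

T = 2952 N, A_x = 1937 N, A_y = 2172 N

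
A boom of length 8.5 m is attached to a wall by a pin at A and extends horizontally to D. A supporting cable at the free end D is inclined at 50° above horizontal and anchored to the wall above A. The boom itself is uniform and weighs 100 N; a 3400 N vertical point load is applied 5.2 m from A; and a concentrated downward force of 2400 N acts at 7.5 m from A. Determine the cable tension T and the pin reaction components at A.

ΣM about A: T·sin50°·8.5 − 100·4.25 − 3400·5.2 − 2400·7.5 = 0 → T = 36105/(8.5·0.766044) = 5544.91 ≈ 5545 N.
ΣF_x = 0: A_x − T·cos50° = 0 → A_x = 5544.91 × 0.642788 = 3564 N.
ΣF_y = 0: A_y + T·sin50° − 100 − 3400 − 2400 = 0 → A_y = 5900 − 5544.91 × 0.766044 = 1652 N.

T = 5545 N, A_x = 3564 N, A_y = 1652 N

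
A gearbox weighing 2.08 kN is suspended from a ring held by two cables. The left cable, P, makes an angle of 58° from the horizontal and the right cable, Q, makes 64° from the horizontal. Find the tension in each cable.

T_P = 1.075 kN, T_Q = 1.300 kN

ΣF_x = 0: −T_P·cos58° + T_Q·cos64° = 0 → T_Q = 1.20884·T_P.
ΣF_y = 0: T_P·sin58° + T_Q·sin64° = 2.08.
Substitute: T_P·(0.848048 + 1.20884·0.898794) = 2.08 → T_P = 1.07519 ≈ 1.075 kN.
Then T_Q = 1.20884 × 1.07519 = 1.300 kN.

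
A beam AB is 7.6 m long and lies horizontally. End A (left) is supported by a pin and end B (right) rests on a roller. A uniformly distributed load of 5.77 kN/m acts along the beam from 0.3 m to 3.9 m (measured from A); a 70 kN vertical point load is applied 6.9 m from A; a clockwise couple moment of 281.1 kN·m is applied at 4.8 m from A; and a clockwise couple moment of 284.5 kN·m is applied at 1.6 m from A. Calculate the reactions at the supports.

A_x = 0, A_y = -52.94 kN, B_y = 143.7 kN

Resultant of the distributed load: 5.77 × 3.6 = 20.772 kN at 2.1 m from A.
Moments about A: B_y·7.6 − (5.77·3.6)·2.1 − 70·6.9 − 281.1 − 284.5 = 0 → B_y = 1092.2212/7.6 = 143.713 ≈ 143.7 kN.
ΣF_y = 0: A_y + 143.713 − 5.77·3.6 − 70 = 0 → A_y = -52.94 kN.
ΣF_x = 0: no horizontal applied forces, so A_x = 0.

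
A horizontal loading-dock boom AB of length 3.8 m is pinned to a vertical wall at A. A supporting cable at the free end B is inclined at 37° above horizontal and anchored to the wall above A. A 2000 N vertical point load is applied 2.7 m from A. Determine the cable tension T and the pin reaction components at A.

T = 2361 N, A_x = 1886 N, A_y = 578.9 N

ΣM about A: T·sin37°·3.8 − 2000·2.7 = 0 → T = 5400/(3.8·0.601815) = 2361.28 ≈ 2361 N.
ΣF_x = 0: A_x − T·cos37° = 0 → A_x = 2361.28 × 0.798636 = 1886 N.
ΣF_y = 0: A_y + T·sin37° − 2000 = 0 → A_y = 2000 − 2361.28 × 0.601815 = 578.9 N.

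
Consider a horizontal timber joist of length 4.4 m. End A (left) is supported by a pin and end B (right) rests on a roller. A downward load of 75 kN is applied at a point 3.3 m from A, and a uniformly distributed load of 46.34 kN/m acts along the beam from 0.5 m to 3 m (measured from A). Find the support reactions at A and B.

Resultant of the distributed load: 46.34 × 2.5 = 115.85 kN at 1.75 m from A.
Taking moments about A: B_y·4.4 − 75·3.3 − (46.34·2.5)·1.75 = 0 → B_y = 450.2375/4.4 = 102.327 ≈ 102.3 kN.
ΣF_y = 0: A_y + 102.327 − 75 − 46.34·2.5 = 0 → A_y = 88.52 kN.
ΣF_x = 0: no horizontal applied forces, so A_x = 0.

A_x = 0, A_y = 88.52 kN, B_y = 102.3 kN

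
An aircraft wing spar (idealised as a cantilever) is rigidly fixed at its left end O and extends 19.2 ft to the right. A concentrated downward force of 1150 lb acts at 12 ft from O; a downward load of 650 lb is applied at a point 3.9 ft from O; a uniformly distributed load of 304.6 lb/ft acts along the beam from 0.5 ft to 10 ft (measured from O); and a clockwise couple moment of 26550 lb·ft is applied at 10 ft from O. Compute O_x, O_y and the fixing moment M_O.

Resultant of the distributed load: 304.6 × 9.5 = 2893.7 lb at 5.25 ft from O.
ΣF_x = 0: O_x = 0.
ΣF_y = 0: O_y − 1150 − 650 − 304.6·9.5 = 0 → O_y = 4694 lb.
ΣM about O: M_O − 1150·12 − 650·3.9 − (304.6·9.5)·5.25 − 26550 = 0 → M_O = 58080 lb·ft.

O_x = 0, O_y = 4694 lb, M_O = 58080 lb·ft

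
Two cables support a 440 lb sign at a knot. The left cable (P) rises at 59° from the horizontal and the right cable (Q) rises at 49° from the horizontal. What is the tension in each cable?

T_P = 303.5 lb, T_Q = 238.3 lb

ΣF_x = 0: −T_P·cos59° + T_Q·cos49° = 0 → T_Q = 0.785048·T_P.
ΣF_y = 0: T_P·sin59° + T_Q·sin49° = 440.
Substitute: T_P·(0.857167 + 0.785048·0.75471) = 440 → T_P = 303.521 ≈ 303.5 lb.
Then T_Q = 0.785048 × 303.521 = 238.3 lb.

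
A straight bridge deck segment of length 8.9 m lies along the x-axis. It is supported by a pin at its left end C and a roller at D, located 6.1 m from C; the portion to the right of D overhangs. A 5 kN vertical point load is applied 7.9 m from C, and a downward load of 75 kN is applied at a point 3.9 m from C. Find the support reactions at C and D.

C_x = 0, C_y = 25.57 kN, D_y = 54.43 kN

ΣM about C: D_y·6.1 − 5·7.9 − 75·3.9 = 0 → D_y = 332/6.1 = 54.4262 ≈ 54.43 kN.
ΣF_y = 0: C_y + 54.4262 − 5 − 75 = 0 → C_y = 25.57 kN.
ΣF_x = 0: no horizontal applied forces, so C_x = 0.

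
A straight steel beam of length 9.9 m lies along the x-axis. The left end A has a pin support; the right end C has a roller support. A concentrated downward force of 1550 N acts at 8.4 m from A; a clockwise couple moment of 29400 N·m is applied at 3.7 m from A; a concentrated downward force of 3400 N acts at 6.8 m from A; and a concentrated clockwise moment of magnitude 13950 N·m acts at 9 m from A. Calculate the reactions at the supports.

Taking moments about A: C_y·9.9 − 1550·8.4 − 29400 − 3400·6.8 − 13950 = 0 → C_y = 79490/9.9 = 8029.29 ≈ 8029 N.
ΣF_y = 0: A_y + 8029.29 − 1550 − 3400 = 0 → A_y = -3079 N.
ΣF_x = 0: no horizontal applied forces, so A_x = 0.

A_x = 0, A_y = -3079 N, C_y = 8029 N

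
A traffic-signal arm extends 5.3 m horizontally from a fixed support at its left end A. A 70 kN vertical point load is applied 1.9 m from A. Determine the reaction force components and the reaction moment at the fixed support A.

ΣF_x = 0: A_x = 0.
ΣF_y = 0: A_y − 70 = 0 → A_y = 70.00 kN.
ΣM about A: M_A − 70·1.9 = 0 → M_A = 133.0 kN·m.

A_x = 0, A_y = 70.00 kN, M_A = 133.0 kN·m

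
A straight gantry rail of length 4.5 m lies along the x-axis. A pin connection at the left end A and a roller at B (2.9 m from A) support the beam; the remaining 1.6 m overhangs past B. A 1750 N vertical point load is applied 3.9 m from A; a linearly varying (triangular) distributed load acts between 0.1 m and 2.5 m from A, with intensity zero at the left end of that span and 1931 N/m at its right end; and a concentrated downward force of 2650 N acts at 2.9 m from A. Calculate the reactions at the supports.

A_x = 0, A_y = 355.4 N, B_y = 6362 N

Resultant of the triangular load: ½ × 1931 × 2.4 = 2317.2 N, acting at 1.7 m from A (one-third of the span from the peak).
ΣM about A: B_y·2.9 − 1750·3.9 − (½·1931·2.4)·1.7 − 2650·2.9 = 0 → B_y = 18449.24/2.9 = 6361.81 ≈ 6362 N.
ΣF_y = 0: A_y + 6361.81 − 1750 − ½·1931·2.4 − 2650 = 0 → A_y = 355.4 N.
ΣF_x = 0: no horizontal applied forces, so A_x = 0.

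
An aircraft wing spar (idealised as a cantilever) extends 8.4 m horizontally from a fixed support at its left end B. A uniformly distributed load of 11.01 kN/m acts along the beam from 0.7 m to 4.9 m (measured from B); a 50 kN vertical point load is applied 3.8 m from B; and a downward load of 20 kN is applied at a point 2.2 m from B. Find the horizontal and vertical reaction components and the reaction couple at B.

Resultant of the distributed load: 11.01 × 4.2 = 46.242 kN at 2.8 m from B.
ΣF_x = 0: B_x = 0.
ΣF_y = 0: B_y − 11.01·4.2 − 50 − 20 = 0 → B_y = 116.2 kN.
ΣM about B: M_B − (11.01·4.2)·2.8 − 50·3.8 − 20·2.2 = 0 → M_B = 363.5 kN·m.

B_x = 0, B_y = 116.2 kN, M_B = 363.5 kN·m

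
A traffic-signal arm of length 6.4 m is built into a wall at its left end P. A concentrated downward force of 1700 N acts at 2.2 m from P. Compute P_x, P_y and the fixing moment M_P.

ΣF_x = 0: P_x = 0.
ΣF_y = 0: P_y − 1700 = 0 → P_y = 1700 N.
ΣM about P: M_P − 1700·2.2 = 0 → M_P = 3740 N·m.

P_x = 0, P_y = 1700 N, M_P = 3740 N·m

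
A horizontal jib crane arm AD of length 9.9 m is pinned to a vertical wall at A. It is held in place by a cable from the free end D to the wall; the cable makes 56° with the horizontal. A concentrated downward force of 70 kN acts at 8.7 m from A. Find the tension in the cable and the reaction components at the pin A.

T = 74.20 kN, A_x = 41.49 kN, A_y = 8.485 kN

ΣM about A: T·sin56°·9.9 − 70·8.7 = 0 → T = 609/(9.9·0.829038) = 74.2006 ≈ 74.20 kN.
ΣF_x = 0: A_x − T·cos56° = 0 → A_x = 74.2006 × 0.559193 = 41.49 kN.
ΣF_y = 0: A_y + T·sin56° − 70 = 0 → A_y = 70 − 74.2006 × 0.829038 = 8.485 kN.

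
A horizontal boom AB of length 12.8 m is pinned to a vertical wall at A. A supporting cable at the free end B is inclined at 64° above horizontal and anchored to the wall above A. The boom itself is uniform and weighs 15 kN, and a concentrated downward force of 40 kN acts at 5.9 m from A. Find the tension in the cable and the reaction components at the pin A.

T = 28.86 kN, A_x = 12.65 kN, A_y = 29.06 kN

ΣM about A: T·sin64°·12.8 − 15·6.4 − 40·5.9 = 0 → T = 332/(12.8·0.898794) = 28.8581 ≈ 28.86 kN.
ΣF_x = 0: A_x − T·cos64° = 0 → A_x = 28.8581 × 0.438371 = 12.65 kN.
ΣF_y = 0: A_y + T·sin64° − 15 − 40 = 0 → A_y = 55 − 28.8581 × 0.898794 = 29.06 kN.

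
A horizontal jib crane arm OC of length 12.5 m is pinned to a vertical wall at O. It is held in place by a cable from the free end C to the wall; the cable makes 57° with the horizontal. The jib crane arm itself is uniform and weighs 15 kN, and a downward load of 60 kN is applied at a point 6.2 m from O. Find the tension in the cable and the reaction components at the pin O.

ΣM about O: T·sin57°·12.5 − 15·6.25 − 60·6.2 = 0 → T = 465.75/(12.5·0.838671) = 44.4274 ≈ 44.43 kN.
ΣF_x = 0: O_x − T·cos57° = 0 → O_x = 44.4274 × 0.544639 = 24.20 kN.
ΣF_y = 0: O_y + T·sin57° − 15 − 60 = 0 → O_y = 75 − 44.4274 × 0.838671 = 37.74 kN.

T = 44.43 kN, O_x = 24.20 kN, O_y = 37.74 kN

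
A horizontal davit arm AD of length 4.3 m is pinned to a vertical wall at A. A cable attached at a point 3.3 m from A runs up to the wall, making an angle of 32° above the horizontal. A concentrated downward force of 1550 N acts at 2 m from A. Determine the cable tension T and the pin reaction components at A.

T = 1773 N, A_x = 1503 N, A_y = 610.6 N

ΣM about A: T·sin32°·3.3 − 1550·2 = 0 → T = 3100/(3.3·0.529919) = 1772.71 ≈ 1773 N.
ΣF_x = 0: A_x − T·cos32° = 0 → A_x = 1772.71 × 0.848048 = 1503 N.
ΣF_y = 0: A_y + T·sin32° − 1550 = 0 → A_y = 1550 − 1772.71 × 0.529919 = 610.6 N.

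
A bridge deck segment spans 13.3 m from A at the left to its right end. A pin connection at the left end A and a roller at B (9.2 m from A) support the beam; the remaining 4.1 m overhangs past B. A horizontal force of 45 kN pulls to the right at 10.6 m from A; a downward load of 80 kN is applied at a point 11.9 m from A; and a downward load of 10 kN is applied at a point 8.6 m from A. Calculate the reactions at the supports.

A_x = -45.00 kN, A_y = -22.83 kN, B_y = 112.8 kN

ΣM about A: B_y·9.2 − 80·11.9 − 10·8.6 = 0 → B_y = 1038/9.2 = 112.826 ≈ 112.8 kN.
ΣF_y = 0: A_y + 112.826 − 80 − 10 = 0 → A_y = -22.83 kN.
ΣF_x = 0: A_x + 45 = 0 → A_x = -45.00 kN.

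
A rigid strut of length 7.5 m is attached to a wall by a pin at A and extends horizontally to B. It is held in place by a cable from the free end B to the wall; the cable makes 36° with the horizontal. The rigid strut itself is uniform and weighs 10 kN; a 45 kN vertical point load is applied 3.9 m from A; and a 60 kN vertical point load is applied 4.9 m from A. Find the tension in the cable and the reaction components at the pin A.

ΣM about A: T·sin36°·7.5 − 10·3.75 − 45·3.9 − 60·4.9 = 0 → T = 507/(7.5·0.587785) = 115.008 ≈ 115.0 kN.
ΣF_x = 0: A_x − T·cos36° = 0 → A_x = 115.008 × 0.809017 = 93.04 kN.
ΣF_y = 0: A_y + T·sin36° − 10 − 45 − 60 = 0 → A_y = 115 − 115.008 × 0.587785 = 47.40 kN.

T = 115.0 kN, A_x = 93.04 kN, A_y = 47.40 kN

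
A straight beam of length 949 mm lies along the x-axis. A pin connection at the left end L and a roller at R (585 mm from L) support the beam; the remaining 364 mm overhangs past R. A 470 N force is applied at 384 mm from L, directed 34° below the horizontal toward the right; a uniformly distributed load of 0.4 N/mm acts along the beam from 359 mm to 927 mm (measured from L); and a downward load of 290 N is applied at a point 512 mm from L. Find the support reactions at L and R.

L_x = -389.6 N, L_y = 104.0 N, R_y = 676.1 N

Resultant of the distributed load: 0.4 × 568 = 227.2 N at 643 mm from L.
Moments about L: R_y·585 − 470·sin34°·384 − (0.4·568)·643 − 290·512 = 0 → R_y = 395493/585 = 676.056 ≈ 676.1 N.
ΣF_y = 0: L_y + 676.056 − 470·sin34° − 0.4·568 − 290 = 0 → L_y = 104.0 N.
ΣF_x = 0: L_x + 470·cos34° = 0 → L_x = -389.6 N.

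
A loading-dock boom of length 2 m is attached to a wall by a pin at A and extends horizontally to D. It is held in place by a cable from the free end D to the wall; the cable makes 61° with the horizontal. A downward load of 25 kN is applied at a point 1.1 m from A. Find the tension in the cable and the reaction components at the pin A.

T = 15.72 kN, A_x = 7.622 kN, A_y = 11.25 kN

ΣM about A: T·sin61°·2 − 25·1.1 = 0 → T = 27.5/(2·0.87462) = 15.7211 ≈ 15.72 kN.
ΣF_x = 0: A_x − T·cos61° = 0 → A_x = 15.7211 × 0.48481 = 7.622 kN.
ΣF_y = 0: A_y + T·sin61° − 25 = 0 → A_y = 25 − 15.7211 × 0.87462 = 11.25 kN.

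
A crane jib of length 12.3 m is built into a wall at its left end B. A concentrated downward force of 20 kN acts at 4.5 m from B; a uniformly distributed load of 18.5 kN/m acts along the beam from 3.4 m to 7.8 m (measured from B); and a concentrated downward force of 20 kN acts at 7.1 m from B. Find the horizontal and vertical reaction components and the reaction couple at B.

B_x = 0, B_y = 121.4 kN, M_B = 687.8 kN·m

Resultant of the distributed load: 18.5 × 4.4 = 81.4 kN at 5.6 m from B.
ΣF_x = 0: B_x = 0.
ΣF_y = 0: B_y − 20 − 18.5·4.4 − 20 = 0 → B_y = 121.4 kN.
ΣM about B: M_B − 20·4.5 − (18.5·4.4)·5.6 − 20·7.1 = 0 → M_B = 687.8 kN·m.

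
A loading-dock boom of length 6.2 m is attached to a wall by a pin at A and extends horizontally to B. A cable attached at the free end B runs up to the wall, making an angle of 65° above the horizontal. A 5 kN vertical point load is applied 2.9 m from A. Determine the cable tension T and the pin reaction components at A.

ΣM about A: T·sin65°·6.2 − 5·2.9 = 0 → T = 14.5/(6.2·0.906308) = 2.58048 ≈ 2.580 kN.
ΣF_x = 0: A_x − T·cos65° = 0 → A_x = 2.58048 × 0.422618 = 1.091 kN.
ΣF_y = 0: A_y + T·sin65° − 5 = 0 → A_y = 5 − 2.58048 × 0.906308 = 2.661 kN.

T = 2.580 kN, A_x = 1.091 kN, A_y = 2.661 kN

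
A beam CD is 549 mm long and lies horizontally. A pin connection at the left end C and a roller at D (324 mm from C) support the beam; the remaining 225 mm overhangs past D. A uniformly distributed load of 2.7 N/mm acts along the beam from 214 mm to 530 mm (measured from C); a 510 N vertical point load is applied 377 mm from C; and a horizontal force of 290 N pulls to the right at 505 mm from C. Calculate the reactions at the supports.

Resultant of the distributed load: 2.7 × 316 = 853.2 N at 372 mm from C.
Moments about C: D_y·324 − (2.7·316)·372 − 510·377 = 0 → D_y = 509660.4/324 = 1573.03 ≈ 1573 N.
ΣF_y = 0: C_y + 1573.03 − 2.7·316 − 510 = 0 → C_y = -209.8 N.
ΣF_x = 0: C_x + 290 = 0 → C_x = -290.0 N.

C_x = -290.0 N, C_y = -209.8 N, D_y = 1573 N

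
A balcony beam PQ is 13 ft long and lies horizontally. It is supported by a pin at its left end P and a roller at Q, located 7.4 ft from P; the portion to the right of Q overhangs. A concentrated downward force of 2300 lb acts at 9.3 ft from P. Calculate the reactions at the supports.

P_x = 0, P_y = -590.5 lb, Q_y = 2891 lb

Taking moments about P: Q_y·7.4 − 2300·9.3 = 0 → Q_y = 21390/7.4 = 2890.54 ≈ 2891 lb.
ΣF_y = 0: P_y + 2890.54 − 2300 = 0 → P_y = -590.5 lb.
ΣF_x = 0: no horizontal applied forces, so P_x = 0.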